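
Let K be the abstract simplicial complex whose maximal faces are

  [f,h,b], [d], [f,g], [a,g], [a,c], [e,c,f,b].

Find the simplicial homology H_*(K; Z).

Take the total order a < b < c < d < e < f < g < h on the vertex set. Then K (dimension 3) consists of the simplices:

  0-simplices (8): a, b, c, d, e, f, g, h
  1-simplices (11): ac, ag, bc, be, bf, bh, ce, cf, ef, fg, fh
  2-simplices (5): bce, bcf, bef, bfh, cef
  3-simplices (1): bcef

Hence C_0 ≅ Z^8, C_1 ≅ Z^11, C_2 ≅ Z^5, C_3 ≅ Z^1.

Boundary ∂_1: C_1 → C_0 sends each edge [p,q] (with p < q) to q − p. For instance
  ∂fh = h − f.
This gives a 8×11 integer matrix of rank 6; reducing to Smith normal form yields diagonal entries (1,1,1,1,1,1).

∂_2: C_2 → C_1 sends each 2-simplex [p,q,r] to [q,r] − [p,r] + [p,q]. For instance
  ∂bfh = fh − bh + bf,
  ∂bef = ef − bf + be.
As a 11×5 matrix over Z this has rank 4, with invariant factors (1,1,1,1).

∂_3: C_3 → C_2 sends each 3-simplex σ to the alternating sum Σ_i (−1)^i (σ with its i-th vertex removed). For instance
  ∂bcef = cef − bef + bcf − bce.
As a 5×1 matrix over Z this has rank 1, with invariant factors (1).

From H_k ≅ ker(∂_k) / im(∂_{k+1}) we obtain:

  H_0: rank C_0 − rank ∂_1 = 8 − 6 = 2, and the invariant factors of ∂_1 are all 1, so H_0 = Z^2.
  H_1: rank ker ∂_1 − rank ∂_2 = (11 − 6) − 4 = 1, and the invariant factors of ∂_2 are all 1, so H_1 = Z.
  H_2: rank ker ∂_2 − rank ∂_3 = (5 − 4) − 1 = 0, and the invariant factors of ∂_3 are all 1, so H_2 = 0.
  H_3: rank ker ∂_3 − rank ∂_4 = (1 − 1) − 0 = 0, and there is no ∂_4, so H_3 = 0.

As a check, the Euler characteristic is 8 − 11 + 5 − 1 = 1, which agrees with 2 − 1 + 0 − 0 = 1.

H_0 = Z^2,  H_1 = Z,  H_2 = 0,  H_3 = 0.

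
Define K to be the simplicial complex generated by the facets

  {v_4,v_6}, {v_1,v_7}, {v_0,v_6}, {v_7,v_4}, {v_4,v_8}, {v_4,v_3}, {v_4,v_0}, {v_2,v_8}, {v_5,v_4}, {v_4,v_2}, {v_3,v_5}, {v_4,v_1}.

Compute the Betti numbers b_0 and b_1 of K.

b_0 = 1, b_1 = 4.

We work with the vertex ordering v_0 < v_1 < v_2 < v_3 < v_4 < v_5 < v_6 < v_7 < v_8. The simplices of K, each written with vertices in increasing order, are:

  0-simplices (9): [v_0], [v_1], [v_2], [v_3], [v_4], [v_5], [v_6], [v_7], [v_8]
  1-simplices (12): [v_0,v_4], [v_0,v_6], [v_1,v_4], [v_1,v_7], [v_2,v_4], [v_2,v_8], [v_3,v_4], [v_3,v_5], [v_4,v_5], [v_4,v_6], [v_4,v_7], [v_4,v_8]

so the chain groups are C_0 ≅ Z^9, C_1 ≅ Z^12.

Boundary ∂_1: C_1 → C_0 maps an edge to its endpoints' difference, ∂[p,q] = q − p.
The 9×12 boundary matrix has rank 8 and Smith normal form diag(1,1,1,1,1,1,1,1).

Reading off H_k = ker ∂_k / im ∂_{k+1}:

  H_0: rank C_0 − rank ∂_1 = 9 − 8 = 1, and the invariant factors of ∂_1 are all 1, so H_0 ≅ Z.
  H_1: rank ker ∂_1 − rank ∂_2 = (12 − 8) − 0 = 4, and there is no ∂_2, so H_1 ≅ Z^4.

As a check, the Euler characteristic is 9 − 12 = -3, which agrees with 1 − 4 = -3.
(K is a triangulation of a wedge of 4 circles.)

Hence the Betti numbers are b_0 = 1, b_1 = 4.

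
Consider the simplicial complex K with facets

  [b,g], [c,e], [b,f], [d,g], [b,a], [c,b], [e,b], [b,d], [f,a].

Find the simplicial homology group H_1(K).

H_1 ≅ Z^3.

Fix the vertex order a < b < c < d < e < f < g and write every simplex with vertices in increasing order. Then dim K = 1 and the simplices of K are:

  0-simplices (7): a, b, c, d, e, f, g
  1-simplices (9): ab, af, bc, bd, be, bf, bg, ce, dg

giving chain groups C_0 ≅ Z^7, C_1 ≅ Z^9.

∂_1: C_1 → C_0 is given by ∂[p,q] = [q] − [p].
The resulting 7×9 matrix has rank 6, and its Smith normal form has invariant factors (1,1,1,1,1,1).

From H_k ≅ ker(∂_k) / im(∂_{k+1}) we obtain:

  H_1: rank ker ∂_1 − rank ∂_2 = (9 − 6) − 0 = 3, and there is no ∂_2, so H_1 = Z^3.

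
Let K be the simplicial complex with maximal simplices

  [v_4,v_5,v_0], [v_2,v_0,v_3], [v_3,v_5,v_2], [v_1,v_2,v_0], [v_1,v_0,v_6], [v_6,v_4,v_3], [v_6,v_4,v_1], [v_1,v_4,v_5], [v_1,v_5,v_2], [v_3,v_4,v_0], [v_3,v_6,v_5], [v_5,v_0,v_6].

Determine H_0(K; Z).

Order the vertices as v_0 < v_1 < v_2 < v_3 < v_4 < v_5 < v_6. Listing each simplex with vertices in this order, K has dimension 2 with simplices:

  0-simplices (7): [v_0], [v_1], [v_2], [v_3], [v_4], [v_5], [v_6]
  1-simplices (18): (18 of them)
  2-simplices (12): (12 of them)

so the chain groups are C_0 ≅ Z^7, C_1 ≅ Z^18, C_2 ≅ Z^12.

Boundary ∂_1: C_1 → C_0 maps an edge to its endpoints' difference, ∂[p,q] = q − p. For instance
  ∂[v_4,v_6] = [v_6] − [v_4].
This gives a 7×18 integer matrix of rank 6; reducing to Smith normal form yields diagonal entries (1,1,1,1,1,1).

The boundary map ∂_2: C_2 → C_1 sends each 2-simplex [p,q,r] to [q,r] − [p,r] + [p,q]. For instance
  ∂[v_0,v_5,v_6] = [v_5,v_6] − [v_0,v_6] + [v_0,v_5],
  ∂[v_0,v_1,v_6] = [v_1,v_6] − [v_0,v_6] + [v_0,v_1].
This gives a 18×12 integer matrix of rank 12; reducing to Smith normal form yields diagonal entries (1,1,1,1,1,1,1,1,1,1,1,2).

From H_k ≅ ker(∂_k) / im(∂_{k+1}) we obtain:

  H_0: rank C_0 − rank ∂_1 = 7 − 6 = 1, and the invariant factors of ∂_1 are all 1, so H_0 ≅ Z.

H_0 ≅ Z.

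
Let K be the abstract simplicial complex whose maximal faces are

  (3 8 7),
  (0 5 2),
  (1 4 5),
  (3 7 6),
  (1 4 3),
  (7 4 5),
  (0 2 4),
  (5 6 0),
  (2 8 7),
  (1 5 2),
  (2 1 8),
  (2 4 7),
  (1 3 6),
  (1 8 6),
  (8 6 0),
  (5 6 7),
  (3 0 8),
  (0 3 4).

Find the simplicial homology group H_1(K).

K has 9 vertices, 27 edges, 18 triangles.
rank ∂_1 = 8, rank ∂_2 = 18 ⇒ b_1 = 27 − 8 − 18 = 1; ∂_2 has invariant factor(s) [2] giving torsion. So H_1 ≅ Z ⊕ Z/2.

H_1 = Z ⊕ Z/2.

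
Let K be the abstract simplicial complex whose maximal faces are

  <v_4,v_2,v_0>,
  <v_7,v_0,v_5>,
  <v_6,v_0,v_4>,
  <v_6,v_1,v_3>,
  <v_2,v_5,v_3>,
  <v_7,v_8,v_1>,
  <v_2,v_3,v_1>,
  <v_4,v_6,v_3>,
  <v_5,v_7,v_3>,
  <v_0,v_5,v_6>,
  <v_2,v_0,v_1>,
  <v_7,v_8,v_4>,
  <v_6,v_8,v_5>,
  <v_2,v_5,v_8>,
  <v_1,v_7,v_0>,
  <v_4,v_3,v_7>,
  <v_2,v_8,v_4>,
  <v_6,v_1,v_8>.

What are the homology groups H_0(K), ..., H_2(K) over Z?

H_0 = Z,  H_1 = Z^2,  H_2 = Z.

Take the total order v_0 < v_1 < v_2 < v_3 < v_4 < v_5 < v_6 < v_7 < v_8 on the vertex set. Then K (dimension 2) consists of the simplices:

  0-simplices (9): [v_0], [v_1], [v_2], [v_3], [v_4], [v_5], [v_6], [v_7], [v_8]
  1-simplices (27): (27 of them)
  2-simplices (18): (18 of them)

giving chain groups C_0 ≅ Z^9, C_1 ≅ Z^27, C_2 ≅ Z^18.

Boundary ∂_1: C_1 → C_0 sends each edge [p,q] (with p < q) to q − p.
The resulting 9×27 matrix has rank 8, and its Smith normal form has invariant factors (1,1,1,1,1,1,1,1).

The boundary map ∂_2: C_2 → C_1 sends each 2-simplex [p,q,r] to [q,r] − [p,r] + [p,q]. For instance
  ∂[v_3,v_5,v_7] = [v_5,v_7] − [v_3,v_7] + [v_3,v_5],
  ∂[v_2,v_4,v_8] = [v_4,v_8] − [v_2,v_8] + [v_2,v_4].
The 27×18 boundary matrix has rank 17 and Smith normal form diag(1,1,1,1,1,1,1,1,1,1,1,1,1,1,1,1,1).

Reading off H_k = ker ∂_k / im ∂_{k+1}:

  H_0: rank C_0 − rank ∂_1 = 9 − 8 = 1, and the invariant factors of ∂_1 are all 1, so H_0 = Z.
  H_1: rank ker ∂_1 − rank ∂_2 = (27 − 8) − 17 = 2, and the invariant factors of ∂_2 are all 1, so H_1 = Z^2.
  H_2: rank ker ∂_2 − rank ∂_3 = (18 − 17) − 0 = 1, and there is no ∂_3, so H_2 = Z.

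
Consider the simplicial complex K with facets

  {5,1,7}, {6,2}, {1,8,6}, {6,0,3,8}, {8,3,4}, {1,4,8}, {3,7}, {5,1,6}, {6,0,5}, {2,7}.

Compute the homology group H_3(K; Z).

Order the vertices as 0 < 1 < 2 < 3 < 4 < 5 < 6 < 7 < 8. Listing each simplex with vertices in this order, K has dimension 3 with simplices:

  0-simplices (9): [0], [1], [2], [3], [4], [5], [6], [7], [8]
  1-simplices (19): [0,3], [0,5], [0,6], [0,8], [1,4], [1,5], [1,6], [1,7], [1,8], [2,6], [2,7], [3,4], [3,6], [3,7], [3,8], [4,8], [5,6], [5,7], [6,8]
  2-simplices (10): [0,3,6], [0,3,8], [0,5,6], [0,6,8], [1,4,8], [1,5,6], [1,5,7], [1,6,8], [3,4,8], [3,6,8]
  3-simplices (1): [0,3,6,8]

giving chain groups C_0 ≅ Z^9, C_1 ≅ Z^19, C_2 ≅ Z^10, C_3 ≅ Z^1.

The boundary map ∂_1: C_1 → C_0 maps an edge to its endpoints' difference, ∂[p,q] = q − p. For instance
  ∂[1,4] = [4] − [1].
The resulting 9×19 matrix has rank 8, and its Smith normal form has invariant factors (1,1,1,1,1,1,1,1).

Boundary ∂_2: C_2 → C_1 maps a triangle to the signed sum of its edges. For instance
  ∂[1,4,8] = [4,8] − [1,8] + [1,4],
  ∂[1,5,6] = [5,6] − [1,6] + [1,5].
As a 19×10 matrix over Z this has rank 9, with invariant factors (1,1,1,1,1,1,1,1,1).

The boundary map ∂_3: C_3 → C_2 sends each 3-simplex σ to the alternating sum Σ_i (−1)^i (σ with its i-th vertex removed). For instance
  ∂[0,3,6,8] = [3,6,8] − [0,6,8] + [0,3,8] − [0,3,6].
The resulting 10×1 matrix has rank 1, and its Smith normal form has invariant factors (1).

Reading off H_k = ker ∂_k / im ∂_{k+1}:

  H_3: rank ker ∂_3 − rank ∂_4 = (1 − 1) − 0 = 0, and there is no ∂_4, so H_3 = 0.

H_3 ≅ 0.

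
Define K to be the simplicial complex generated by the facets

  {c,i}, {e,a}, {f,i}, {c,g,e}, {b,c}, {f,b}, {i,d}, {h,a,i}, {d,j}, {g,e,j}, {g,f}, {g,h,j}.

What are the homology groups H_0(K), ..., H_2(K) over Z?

H_0 = Z,  H_1 = Z^5,  H_2 = 0.

Order the vertices as a < b < c < d < e < f < g < h < i < j. Listing each simplex with vertices in this order, K has dimension 2 with simplices:

  0-simplices (10): a, b, c, d, e, f, g, h, i, j
  1-simplices (18): ae, ah, ai, bc, bf, ce, cg, ci, di, dj, eg, ej, fg, fi, gh, gj, hi, hj
  2-simplices (4): ahi, ceg, egj, ghj

so the chain groups are C_0 ≅ Z^10, C_1 ≅ Z^18, C_2 ≅ Z^4.

Boundary ∂_1: C_1 → C_0 sends each edge [p,q] (with p < q) to q − p. For instance
  ∂bc = c − b.
This gives a 10×18 integer matrix of rank 9; reducing to Smith normal form yields diagonal entries (1,1,1,1,1,1,1,1,1).

The boundary map ∂_2: C_2 → C_1 maps a triangle to the signed sum of its edges. For instance
  ∂ghj = hj − gj + gh,
  ∂ahi = hi − ai + ah.
As a 18×4 matrix over Z this has rank 4, with invariant factors (1,1,1,1).

Reading off H_k = ker ∂_k / im ∂_{k+1}:

  H_0: rank C_0 − rank ∂_1 = 10 − 9 = 1, and the invariant factors of ∂_1 are all 1, so H_0 = Z.
  H_1: rank ker ∂_1 − rank ∂_2 = (18 − 9) − 4 = 5, and the invariant factors of ∂_2 are all 1, so H_1 = Z^5.
  H_2: rank ker ∂_2 − rank ∂_3 = (4 − 4) − 0 = 0, and there is no ∂_3, so H_2 = 0.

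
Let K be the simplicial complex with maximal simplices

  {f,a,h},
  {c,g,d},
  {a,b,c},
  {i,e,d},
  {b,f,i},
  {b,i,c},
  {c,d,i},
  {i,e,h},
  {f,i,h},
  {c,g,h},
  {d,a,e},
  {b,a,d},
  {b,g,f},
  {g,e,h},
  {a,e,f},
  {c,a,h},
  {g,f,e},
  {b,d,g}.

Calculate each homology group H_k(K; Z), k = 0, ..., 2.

H_0 = Z,  H_1 = Z ⊕ Z/2,  H_2 = 0.

K has 9 vertices, 27 edges, 18 triangles.
rank ∂_0 = 0, rank ∂_1 = 8 ⇒ b_0 = 9 − 0 − 8 = 1; all invariant factors of ∂_1 are 1 so no torsion. So H_0 ≅ Z.
rank ∂_1 = 8, rank ∂_2 = 18 ⇒ b_1 = 27 − 8 − 18 = 1; ∂_2 has invariant factor(s) [2] giving torsion. So H_1 ≅ Z ⊕ Z/2.
rank ∂_2 = 18, rank ∂_3 = 0 ⇒ b_2 = 18 − 18 − 0 = 0. So H_2 ≅ 0.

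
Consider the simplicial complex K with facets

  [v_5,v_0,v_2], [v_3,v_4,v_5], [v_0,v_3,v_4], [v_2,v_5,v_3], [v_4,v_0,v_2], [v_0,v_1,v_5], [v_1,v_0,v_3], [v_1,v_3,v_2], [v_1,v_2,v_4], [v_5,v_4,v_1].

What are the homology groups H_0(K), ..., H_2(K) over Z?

H_0 = Z,  H_1 = Z/2Z,  H_2 = 0.

Fix the vertex order v_0 < v_1 < v_2 < v_3 < v_4 < v_5 and write every simplex with vertices in increasing order. Then dim K = 2 and the simplices of K are:

  0-simplices (6): [v_0], [v_1], [v_2], [v_3], [v_4], [v_5]
  1-simplices (15): (15 of them)
  2-simplices (10): [v_0,v_1,v_3], [v_0,v_1,v_5], [v_0,v_2,v_4], [v_0,v_2,v_5], [v_0,v_3,v_4], [v_1,v_2,v_3], [v_1,v_2,v_4], [v_1,v_4,v_5], [v_2,v_3,v_5], [v_3,v_4,v_5]

giving chain groups C_0 ≅ Z^6, C_1 ≅ Z^15, C_2 ≅ Z^10.

The boundary map ∂_1: C_1 → C_0 sends each edge [p,q] (with p < q) to q − p.
As a 6×15 matrix over Z this has rank 5, with invariant factors (1,1,1,1,1).

The boundary map ∂_2: C_2 → C_1 sends each 2-simplex [p,q,r] to [q,r] − [p,r] + [p,q]. For instance
  ∂[v_0,v_2,v_4] = [v_2,v_4] − [v_0,v_4] + [v_0,v_2],
  ∂[v_1,v_4,v_5] = [v_4,v_5] − [v_1,v_5] + [v_1,v_4].
The resulting 15×10 matrix has rank 10, and its Smith normal form has invariant factors (1,1,1,1,1,1,1,1,1,2).

Computing H_k = (kernel of ∂_k) / (image of ∂_{k+1}):

  H_0: rank C_0 − rank ∂_1 = 6 − 5 = 1, and the invariant factors of ∂_1 are all 1, so H_0 = Z.
  H_1: rank ker ∂_1 − rank ∂_2 = (15 − 5) − 10 = 0, and ∂_2 has invariant factor 2 > 1, so H_1 = Z/2Z.
  H_2: rank ker ∂_2 − rank ∂_3 = (10 − 10) − 0 = 0, and there is no ∂_3, so H_2 = 0.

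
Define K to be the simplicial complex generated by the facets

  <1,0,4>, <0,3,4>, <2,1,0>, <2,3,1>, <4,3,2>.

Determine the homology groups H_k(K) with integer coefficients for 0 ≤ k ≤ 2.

K has 5 vertices, 10 edges, 5 triangles.
rank ∂_0 = 0, rank ∂_1 = 4 ⇒ b_0 = 5 − 0 − 4 = 1; all invariant factors of ∂_1 are 1 so no torsion. So H_0 = Z.
rank ∂_1 = 4, rank ∂_2 = 5 ⇒ b_1 = 10 − 4 − 5 = 1; all invariant factors of ∂_2 are 1 so no torsion. So H_1 = Z.
rank ∂_2 = 5, rank ∂_3 = 0 ⇒ b_2 = 5 − 5 − 0 = 0. So H_2 = 0.

H_0 ≅ Z,  H_1 ≅ Z,  H_2 = 0.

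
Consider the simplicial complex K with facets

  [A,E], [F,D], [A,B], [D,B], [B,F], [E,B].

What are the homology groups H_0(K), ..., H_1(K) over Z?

H_0 ≅ Z,  H_1 ≅ Z^2.

Fix the vertex order A < B < D < E < F and write every simplex with vertices in increasing order. Then dim K = 1 and the simplices of K are:

  0-simplices (5): A, B, D, E, F
  1-simplices (6): AB, AE, BD, BE, BF, DF

giving chain groups C_0 ≅ Z^5, C_1 ≅ Z^6.

Boundary ∂_1: C_1 → C_0 maps an edge to its endpoints' difference, ∂[p,q] = q − p.
As a 5×6 matrix over Z this has rank 4, with invariant factors (1,1,1,1).

Computing H_k = (kernel of ∂_k) / (image of ∂_{k+1}):

  H_0: rank C_0 − rank ∂_1 = 5 − 4 = 1, and the invariant factors of ∂_1 are all 1, so H_0 = Z.
  H_1: rank ker ∂_1 − rank ∂_2 = (6 − 4) − 0 = 2, and there is no ∂_2, so H_1 = Z^2.

As a check, the Euler characteristic is 5 − 6 = -1, which agrees with 1 − 2 = -1.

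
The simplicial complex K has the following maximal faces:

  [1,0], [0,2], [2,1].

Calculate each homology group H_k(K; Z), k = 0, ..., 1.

H_0 ≅ Z,  H_1 ≅ Z.

Take the total order 0 < 1 < 2 on the vertex set. Then K (dimension 1) consists of the simplices:

  0-simplices (3): [0], [1], [2]
  1-simplices (3): [0,1], [0,2], [1,2]

giving chain groups C_0 ≅ Z^3, C_1 ≅ Z^3.

The boundary map ∂_1: C_1 → C_0 maps an edge to its endpoints' difference, ∂[p,q] = q − p.
The resulting 3×3 matrix has rank 2, and its Smith normal form has invariant factors (1,1).

Reading off H_k = ker ∂_k / im ∂_{k+1}:

  H_0: rank C_0 − rank ∂_1 = 3 − 2 = 1, and the invariant factors of ∂_1 are all 1, so H_0 ≅ Z.
  H_1: rank ker ∂_1 − rank ∂_2 = (3 − 2) − 0 = 1, and there is no ∂_2, so H_1 ≅ Z.

As a check, the Euler characteristic is 3 − 3 = 0, which agrees with 1 − 1 = 0.
(K is a triangulation of the circle S^1.)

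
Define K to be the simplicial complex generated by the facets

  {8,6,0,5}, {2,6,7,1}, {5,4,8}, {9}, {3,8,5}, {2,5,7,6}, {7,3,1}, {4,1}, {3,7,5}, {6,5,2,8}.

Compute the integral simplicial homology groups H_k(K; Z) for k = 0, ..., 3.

H_0 ≅ Z^2,  H_1 ≅ Z,  H_2 = 0,  H_3 = 0.

Fix the vertex order 0 < 1 < 2 < 3 < 4 < 5 < 6 < 7 < 8 < 9 and write every simplex with vertices in increasing order. Then dim K = 3 and the simplices of K are:

  0-simplices (10): [0], [1], [2], [3], [4], [5], [6], [7], [8], [9]
  1-simplices (22): [0,5], [0,6], [0,8], [1,2], [1,3], [1,4], [1,6], [1,7], [2,5], [2,6], [2,7], [2,8], [3,5], [3,7], [3,8], [4,5], [4,8], [5,6], [5,7], [5,8], [6,7], [6,8]
  2-simplices (17): [0,5,6], [0,5,8], [0,6,8], [1,2,6], [1,2,7], [1,3,7], [1,6,7], [2,5,6], [2,5,7], [2,5,8], [2,6,7], [2,6,8], [3,5,7], [3,5,8], [4,5,8], [5,6,7], [5,6,8]
  3-simplices (4): [0,5,6,8], [1,2,6,7], [2,5,6,7], [2,5,6,8]

so the chain groups are C_0 ≅ Z^10, C_1 ≅ Z^22, C_2 ≅ Z^17, C_3 ≅ Z^4.

The boundary map ∂_1: C_1 → C_0 maps an edge to its endpoints' difference, ∂[p,q] = q − p.
As a 10×22 matrix over Z this has rank 8, with invariant factors (1,1,1,1,1,1,1,1).

The boundary map ∂_2: C_2 → C_1 acts by ∂[p,q,r] = [q,r] − [p,r] + [p,q]. For instance
  ∂[4,5,8] = [5,8] − [4,8] + [4,5],
  ∂[3,5,7] = [5,7] − [3,7] + [3,5].
The 22×17 boundary matrix has rank 13 and Smith normal form diag(1,1,1,1,1,1,1,1,1,1,1,1,1).

The boundary map ∂_3: C_3 → C_2 sends each 3-simplex σ to the alternating sum Σ_i (−1)^i (σ with its i-th vertex removed). For instance
  ∂[2,5,6,7] = [5,6,7] − [2,6,7] + [2,5,7] − [2,5,6],
  ∂[2,5,6,8] = [5,6,8] − [2,6,8] + [2,5,8] − [2,5,6].
The resulting 17×4 matrix has rank 4, and its Smith normal form has invariant factors (1,1,1,1).

From H_k ≅ ker(∂_k) / im(∂_{k+1}) we obtain:

  H_0: rank C_0 − rank ∂_1 = 10 − 8 = 2, and the invariant factors of ∂_1 are all 1, so H_0 = Z^2.
  H_1: rank ker ∂_1 − rank ∂_2 = (22 − 8) − 13 = 1, and the invariant factors of ∂_2 are all 1, so H_1 = Z.
  H_2: rank ker ∂_2 − rank ∂_3 = (17 − 13) − 4 = 0, and the invariant factors of ∂_3 are all 1, so H_2 = 0.
  H_3: rank ker ∂_3 − rank ∂_4 = (4 − 4) − 0 = 0, and there is no ∂_4, so H_3 = 0.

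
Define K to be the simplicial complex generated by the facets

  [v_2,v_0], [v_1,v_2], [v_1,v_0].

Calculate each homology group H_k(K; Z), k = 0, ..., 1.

H_0 ≅ Z,  H_1 ≅ Z.

Fix the vertex order v_0 < v_1 < v_2 and write every simplex with vertices in increasing order. Then dim K = 1 and the simplices of K are:

  0-simplices (3): [v_0], [v_1], [v_2]
  1-simplices (3): [v_0,v_1], [v_0,v_2], [v_1,v_2]

so the chain groups are C_0 ≅ Z^3, C_1 ≅ Z^3.

Boundary ∂_1: C_1 → C_0 is given by ∂[p,q] = [q] − [p]. For instance
  ∂[v_0,v_2] = [v_2] − [v_0].
The 3×3 boundary matrix has rank 2 and Smith normal form diag(1,1).

Reading off H_k = ker ∂_k / im ∂_{k+1}:

  H_0: rank C_0 − rank ∂_1 = 3 − 2 = 1, and the invariant factors of ∂_1 are all 1, so H_0 = Z.
  H_1: rank ker ∂_1 − rank ∂_2 = (3 − 2) − 0 = 1, and there is no ∂_2, so H_1 = Z.

As a check, the Euler characteristic is 3 − 3 = 0, which agrees with 1 − 1 = 0.
(K is a triangulation of the circle S^1.)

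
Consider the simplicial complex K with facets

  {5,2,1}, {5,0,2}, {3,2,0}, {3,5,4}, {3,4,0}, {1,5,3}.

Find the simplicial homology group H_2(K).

H_2 = 0.

Order the vertices as 0 < 1 < 2 < 3 < 4 < 5. Listing each simplex with vertices in this order, K has dimension 2 with simplices:

  0-simplices (6): [0], [1], [2], [3], [4], [5]
  1-simplices (12): [0,2], [0,3], [0,4], [0,5], [1,2], [1,3], [1,5], [2,3], [2,5], [3,4], [3,5], [4,5]
  2-simplices (6): [0,2,3], [0,2,5], [0,3,4], [1,2,5], [1,3,5], [3,4,5]

so the chain groups are C_0 ≅ Z^6, C_1 ≅ Z^12, C_2 ≅ Z^6.

∂_1: C_1 → C_0 is given by ∂[p,q] = [q] − [p].
As a 6×12 matrix over Z this has rank 5, with invariant factors (1,1,1,1,1).

Boundary ∂_2: C_2 → C_1 acts by ∂[p,q,r] = [q,r] − [p,r] + [p,q]. For instance
  ∂[1,2,5] = [2,5] − [1,5] + [1,2],
  ∂[3,4,5] = [4,5] − [3,5] + [3,4].
The resulting 12×6 matrix has rank 6, and its Smith normal form has invariant factors (1,1,1,1,1,1).

Now H_k = ker ∂_k / im ∂_{k+1}, so:

  H_2: rank ker ∂_2 − rank ∂_3 = (6 − 6) − 0 = 0, and there is no ∂_3, so H_2 = 0.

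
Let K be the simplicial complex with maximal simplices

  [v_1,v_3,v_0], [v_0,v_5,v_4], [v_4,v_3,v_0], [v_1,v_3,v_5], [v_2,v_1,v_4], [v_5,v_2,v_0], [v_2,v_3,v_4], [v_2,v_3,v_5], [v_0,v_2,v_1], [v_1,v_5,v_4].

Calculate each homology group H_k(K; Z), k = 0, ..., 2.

Take the total order v_0 < v_1 < v_2 < v_3 < v_4 < v_5 on the vertex set. Then K (dimension 2) consists of the simplices:

  0-simplices (6): [v_0], [v_1], [v_2], [v_3], [v_4], [v_5]
  1-simplices (15): (15 of them)
  2-simplices (10): [v_0,v_1,v_2], [v_0,v_1,v_3], [v_0,v_2,v_5], [v_0,v_3,v_4], [v_0,v_4,v_5], [v_1,v_2,v_4], [v_1,v_3,v_5], [v_1,v_4,v_5], [v_2,v_3,v_4], [v_2,v_3,v_5]

Hence C_0 ≅ Z^6, C_1 ≅ Z^15, C_2 ≅ Z^10.

∂_1: C_1 → C_0 maps an edge to its endpoints' difference, ∂[p,q] = q − p. For instance
  ∂[v_0,v_5] = [v_5] − [v_0].
The 6×15 boundary matrix has rank 5 and Smith normal form diag(1,1,1,1,1).

Boundary ∂_2: C_2 → C_1 maps a triangle to the signed sum of its edges. For instance
  ∂[v_1,v_2,v_4] = [v_2,v_4] − [v_1,v_4] + [v_1,v_2],
  ∂[v_2,v_3,v_4] = [v_3,v_4] − [v_2,v_4] + [v_2,v_3].
As a 15×10 matrix over Z this has rank 10, with invariant factors (1,1,1,1,1,1,1,1,1,2).

Reading off H_k = ker ∂_k / im ∂_{k+1}:

  H_0: rank C_0 − rank ∂_1 = 6 − 5 = 1, and the invariant factors of ∂_1 are all 1, so H_0 ≅ Z.
  H_1: rank ker ∂_1 − rank ∂_2 = (15 − 5) − 10 = 0, and ∂_2 has invariant factor 2 > 1, so H_1 ≅ Z/2Z.
  H_2: rank ker ∂_2 − rank ∂_3 = (10 − 10) − 0 = 0, and there is no ∂_3, so H_2 ≅ 0.

(K is a triangulation of the real projective plane RP^2.)

H_0 ≅ Z,  H_1 ≅ Z/2Z,  H_2 = 0.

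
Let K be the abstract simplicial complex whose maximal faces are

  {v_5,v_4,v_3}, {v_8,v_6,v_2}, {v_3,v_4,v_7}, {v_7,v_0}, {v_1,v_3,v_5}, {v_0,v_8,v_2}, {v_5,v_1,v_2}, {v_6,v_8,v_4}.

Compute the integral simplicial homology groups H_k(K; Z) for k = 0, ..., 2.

Order the vertices as v_0 < v_1 < v_2 < v_3 < v_4 < v_5 < v_6 < v_7 < v_8. Listing each simplex with vertices in this order, K has dimension 2 with simplices:

  0-simplices (9): [v_0], [v_1], [v_2], [v_3], [v_4], [v_5], [v_6], [v_7], [v_8]
  1-simplices (17): (17 of them)
  2-simplices (7): [v_0,v_2,v_8], [v_1,v_2,v_5], [v_1,v_3,v_5], [v_2,v_6,v_8], [v_3,v_4,v_5], [v_3,v_4,v_7], [v_4,v_6,v_8]

giving chain groups C_0 ≅ Z^9, C_1 ≅ Z^17, C_2 ≅ Z^7.

Boundary ∂_1: C_1 → C_0 sends each edge [p,q] (with p < q) to q − p. For instance
  ∂[v_3,v_7] = [v_7] − [v_3].
This gives a 9×17 integer matrix of rank 8; reducing to Smith normal form yields diagonal entries (1,1,1,1,1,1,1,1).

The boundary map ∂_2: C_2 → C_1 maps a triangle to the signed sum of its edges. For instance
  ∂[v_2,v_6,v_8] = [v_6,v_8] − [v_2,v_8] + [v_2,v_6],
  ∂[v_3,v_4,v_5] = [v_4,v_5] − [v_3,v_5] + [v_3,v_4].
The resulting 17×7 matrix has rank 7, and its Smith normal form has invariant factors (1,1,1,1,1,1,1).

Reading off H_k = ker ∂_k / im ∂_{k+1}:

  H_0: rank C_0 − rank ∂_1 = 9 − 8 = 1, and the invariant factors of ∂_1 are all 1, so H_0 ≅ Z.
  H_1: rank ker ∂_1 − rank ∂_2 = (17 − 8) − 7 = 2, and the invariant factors of ∂_2 are all 1, so H_1 ≅ Z^2.
  H_2: rank ker ∂_2 − rank ∂_3 = (7 − 7) − 0 = 0, and there is no ∂_3, so H_2 ≅ 0.

As a check, the Euler characteristic is 9 − 17 + 7 = -1, which agrees with 1 − 2 + 0 = -1.

H_0 = Z,  H_1 = Z^2,  H_2 = 0.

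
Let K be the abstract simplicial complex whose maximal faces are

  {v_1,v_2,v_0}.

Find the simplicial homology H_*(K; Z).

H_0 = Z,  H_1 = 0,  H_2 = 0.

Order the vertices as v_0 < v_1 < v_2. Listing each simplex with vertices in this order, K has dimension 2 with simplices:

  0-simplices (3): [v_0], [v_1], [v_2]
  1-simplices (3): [v_0,v_1], [v_0,v_2], [v_1,v_2]
  2-simplices (1): [v_0,v_1,v_2]

Hence C_0 ≅ Z^3, C_1 ≅ Z^3, C_2 ≅ Z^1.

The boundary map ∂_1: C_1 → C_0 is given by ∂[p,q] = [q] − [p]. For instance
  ∂[v_0,v_1] = [v_1] − [v_0].
The resulting 3×3 matrix has rank 2, and its Smith normal form has invariant factors (1,1).

∂_2: C_2 → C_1 acts by ∂[p,q,r] = [q,r] − [p,r] + [p,q]. For instance
  ∂[v_0,v_1,v_2] = [v_1,v_2] − [v_0,v_2] + [v_0,v_1].
The 3×1 boundary matrix has rank 1 and Smith normal form diag(1).

Computing H_k = (kernel of ∂_k) / (image of ∂_{k+1}):

  H_0: rank C_0 − rank ∂_1 = 3 − 2 = 1, and the invariant factors of ∂_1 are all 1, so H_0 ≅ Z.
  H_1: rank ker ∂_1 − rank ∂_2 = (3 − 2) − 1 = 0, and the invariant factors of ∂_2 are all 1, so H_1 ≅ 0.
  H_2: rank ker ∂_2 − rank ∂_3 = (1 − 1) − 0 = 0, and there is no ∂_3, so H_2 ≅ 0.

As a check, the Euler characteristic is 3 − 3 + 1 = 1, which agrees with 1 − 0 + 0 = 1.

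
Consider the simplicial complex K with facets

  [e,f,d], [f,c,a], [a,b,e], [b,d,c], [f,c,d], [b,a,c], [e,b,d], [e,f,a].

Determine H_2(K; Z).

Order the vertices as a < b < c < d < e < f. Listing each simplex with vertices in this order, K has dimension 2 with simplices:

  0-simplices (6): a, b, c, d, e, f
  1-simplices (12): ab, ac, ae, af, bc, bd, be, cd, cf, de, df, ef
  2-simplices (8): abc, abe, acf, aef, bcd, bde, cdf, def

Hence C_0 ≅ Z^6, C_1 ≅ Z^12, C_2 ≅ Z^8.

Boundary ∂_1: C_1 → C_0 is given by ∂[p,q] = [q] − [p].
This gives a 6×12 integer matrix of rank 5; reducing to Smith normal form yields diagonal entries (1,1,1,1,1).

∂_2: C_2 → C_1 sends each 2-simplex [p,q,r] to [q,r] − [p,r] + [p,q]. For instance
  ∂acf = cf − af + ac,
  ∂bde = de − be + bd.
The 12×8 boundary matrix has rank 7 and Smith normal form diag(1,1,1,1,1,1,1).

From H_k ≅ ker(∂_k) / im(∂_{k+1}) we obtain:

  H_2: rank ker ∂_2 − rank ∂_3 = (8 − 7) − 0 = 1, and there is no ∂_3, so H_2 = Z.

H_2 = Z.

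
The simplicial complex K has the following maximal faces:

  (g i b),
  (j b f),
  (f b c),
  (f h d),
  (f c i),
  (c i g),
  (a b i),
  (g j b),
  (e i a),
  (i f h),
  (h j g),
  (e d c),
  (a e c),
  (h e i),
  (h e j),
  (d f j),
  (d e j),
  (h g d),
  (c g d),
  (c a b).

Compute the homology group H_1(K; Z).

K has 10 vertices, 30 edges, 20 triangles.
rank ∂_1 = 9, rank ∂_2 = 20 ⇒ b_1 = 30 − 9 − 20 = 1; ∂_2 has invariant factor(s) [2] giving torsion. So H_1 = Z ⊕ Z/2.

H_1 = Z ⊕ Z/2.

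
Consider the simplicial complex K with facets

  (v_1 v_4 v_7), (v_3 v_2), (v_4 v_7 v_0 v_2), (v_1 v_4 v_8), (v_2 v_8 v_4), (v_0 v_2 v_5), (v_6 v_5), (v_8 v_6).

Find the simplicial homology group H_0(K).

H_0 = Z.

Order the vertices as v_0 < v_1 < v_2 < v_3 < v_4 < v_5 < v_6 < v_7 < v_8. Listing each simplex with vertices in this order, K has dimension 3 with simplices:

  0-simplices (9): [v_0], [v_1], [v_2], [v_3], [v_4], [v_5], [v_6], [v_7], [v_8]
  1-simplices (16): (16 of them)
  2-simplices (8): [v_0,v_2,v_4], [v_0,v_2,v_5], [v_0,v_2,v_7], [v_0,v_4,v_7], [v_1,v_4,v_7], [v_1,v_4,v_8], [v_2,v_4,v_7], [v_2,v_4,v_8]
  3-simplices (1): [v_0,v_2,v_4,v_7]

giving chain groups C_0 ≅ Z^9, C_1 ≅ Z^16, C_2 ≅ Z^8, C_3 ≅ Z^1.

Boundary ∂_1: C_1 → C_0 sends each edge [p,q] (with p < q) to q − p.
The resulting 9×16 matrix has rank 8, and its Smith normal form has invariant factors (1,1,1,1,1,1,1,1).

The boundary map ∂_2: C_2 → C_1 sends each 2-simplex [p,q,r] to [q,r] − [p,r] + [p,q]. For instance
  ∂[v_0,v_4,v_7] = [v_4,v_7] − [v_0,v_7] + [v_0,v_4],
  ∂[v_2,v_4,v_7] = [v_4,v_7] − [v_2,v_7] + [v_2,v_4].
As a 16×8 matrix over Z this has rank 7, with invariant factors (1,1,1,1,1,1,1).

The boundary map ∂_3: C_3 → C_2 sends each 3-simplex σ to the alternating sum Σ_i (−1)^i (σ with its i-th vertex removed). For instance
  ∂[v_0,v_2,v_4,v_7] = [v_2,v_4,v_7] − [v_0,v_4,v_7] + [v_0,v_2,v_7] − [v_0,v_2,v_4].
This gives a 8×1 integer matrix of rank 1; reducing to Smith normal form yields diagonal entries (1).

Computing H_k = (kernel of ∂_k) / (image of ∂_{k+1}):

  H_0: rank C_0 − rank ∂_1 = 9 − 8 = 1, and the invariant factors of ∂_1 are all 1, so H_0 ≅ Z.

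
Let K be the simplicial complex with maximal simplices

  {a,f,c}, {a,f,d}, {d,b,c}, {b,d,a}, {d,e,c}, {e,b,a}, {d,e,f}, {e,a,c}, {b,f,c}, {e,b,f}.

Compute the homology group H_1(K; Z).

Take the total order a < b < c < d < e < f on the vertex set. Then K (dimension 2) consists of the simplices:

  0-simplices (6): a, b, c, d, e, f
  1-simplices (15): ab, ac, ad, ae, af, bc, bd, be, bf, cd, ce, cf, de, df, ef
  2-simplices (10): abd, abe, ace, acf, adf, bcd, bcf, bef, cde, def

giving chain groups C_0 ≅ Z^6, C_1 ≅ Z^15, C_2 ≅ Z^10.

The boundary map ∂_1: C_1 → C_0 is given by ∂[p,q] = [q] − [p].
The 6×15 boundary matrix has rank 5 and Smith normal form diag(1,1,1,1,1).

The boundary map ∂_2: C_2 → C_1 acts by ∂[p,q,r] = [q,r] − [p,r] + [p,q]. For instance
  ∂abd = bd − ad + ab,
  ∂cde = de − ce + cd.
The 15×10 boundary matrix has rank 10 and Smith normal form diag(1,1,1,1,1,1,1,1,1,2).

Computing H_k = (kernel of ∂_k) / (image of ∂_{k+1}):

  H_1: rank ker ∂_1 − rank ∂_2 = (15 − 5) − 10 = 0, and ∂_2 has invariant factor 2 > 1, so H_1 = Z/2Z.

(K is a triangulation of the real projective plane RP^2.)

H_1 ≅ Z/2Z.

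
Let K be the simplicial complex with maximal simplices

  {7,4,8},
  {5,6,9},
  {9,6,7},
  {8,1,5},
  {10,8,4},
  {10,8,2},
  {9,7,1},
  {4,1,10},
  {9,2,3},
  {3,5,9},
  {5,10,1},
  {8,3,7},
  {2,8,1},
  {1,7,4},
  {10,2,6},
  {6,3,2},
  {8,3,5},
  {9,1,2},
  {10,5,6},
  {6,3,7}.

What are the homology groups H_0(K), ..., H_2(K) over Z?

We work with the vertex ordering 1 < 2 < 3 < 4 < 5 < 6 < 7 < 8 < 9 < 10. The simplices of K, each written with vertices in increasing order, are:

  0-simplices (10): [1], [2], [3], [4], [5], [6], [7], [8], [9], [10]
  1-simplices (30): (30 of them)
  2-simplices (20): (20 of them)

giving chain groups C_0 ≅ Z^10, C_1 ≅ Z^30, C_2 ≅ Z^20.

The boundary map ∂_1: C_1 → C_0 sends each edge [p,q] (with p < q) to q − p.
The 10×30 boundary matrix has rank 9 and Smith normal form diag(1,1,1,1,1,1,1,1,1).

Boundary ∂_2: C_2 → C_1 sends each 2-simplex [p,q,r] to [q,r] − [p,r] + [p,q]. For instance
  ∂[2,6,10] = [6,10] − [2,10] + [2,6],
  ∂[1,4,10] = [4,10] − [1,10] + [1,4].
The resulting 30×20 matrix has rank 20, and its Smith normal form has invariant factors (1,1,1,1,1,1,1,1,1,1,1,1,1,1,1,1,1,1,1,2).

From H_k ≅ ker(∂_k) / im(∂_{k+1}) we obtain:

  H_0: rank C_0 − rank ∂_1 = 10 − 9 = 1, and the invariant factors of ∂_1 are all 1, so H_0 = Z.
  H_1: rank ker ∂_1 − rank ∂_2 = (30 − 9) − 20 = 1, and ∂_2 has invariant factor 2 > 1, so H_1 = Z ⊕ Z/2Z.
  H_2: rank ker ∂_2 − rank ∂_3 = (20 − 20) − 0 = 0, and there is no ∂_3, so H_2 = 0.

H_0 ≅ Z,  H_1 ≅ Z ⊕ Z/2Z,  H_2 = 0.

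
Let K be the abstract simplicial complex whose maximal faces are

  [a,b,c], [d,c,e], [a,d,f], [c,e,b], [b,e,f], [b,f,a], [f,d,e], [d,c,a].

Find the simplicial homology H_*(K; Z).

H_0 = Z,  H_1 = 0,  H_2 = Z.

K has 6 vertices, 12 edges, 8 triangles.
rank ∂_0 = 0, rank ∂_1 = 5 ⇒ b_0 = 6 − 0 − 5 = 1; all invariant factors of ∂_1 are 1 so no torsion. So H_0 ≅ Z.
rank ∂_1 = 5, rank ∂_2 = 7 ⇒ b_1 = 12 − 5 − 7 = 0; all invariant factors of ∂_2 are 1 so no torsion. So H_1 ≅ 0.
rank ∂_2 = 7, rank ∂_3 = 0 ⇒ b_2 = 8 − 7 − 0 = 1. So H_2 ≅ Z.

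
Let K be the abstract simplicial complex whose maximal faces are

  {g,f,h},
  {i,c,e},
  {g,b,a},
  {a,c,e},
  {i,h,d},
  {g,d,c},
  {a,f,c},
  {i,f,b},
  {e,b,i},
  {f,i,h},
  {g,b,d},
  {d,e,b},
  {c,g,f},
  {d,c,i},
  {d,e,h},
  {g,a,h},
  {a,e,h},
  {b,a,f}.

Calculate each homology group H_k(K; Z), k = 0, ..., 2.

Fix the vertex order a < b < c < d < e < f < g < h < i and write every simplex with vertices in increasing order. Then dim K = 2 and the simplices of K are:

  0-simplices (9): a, b, c, d, e, f, g, h, i
  1-simplices (27): ab, ac, ae, af, ag, ah, bd, be, bf, bg, bi, cd, ce, cf, cg, ci, de, dg, dh, di, eh, ei, fg, fh, fi, gh, hi
  2-simplices (18): abf, abg, ace, acf, aeh, agh, bde, bdg, bei, bfi, cdg, cdi, cei, cfg, deh, dhi, fgh, fhi

Hence C_0 ≅ Z^9, C_1 ≅ Z^27, C_2 ≅ Z^18.

∂_1: C_1 → C_0 maps an edge to its endpoints' difference, ∂[p,q] = q − p. For instance
  ∂cf = f − c.
As a 9×27 matrix over Z this has rank 8, with invariant factors (1,1,1,1,1,1,1,1).

∂_2: C_2 → C_1 acts by ∂[p,q,r] = [q,r] − [p,r] + [p,q]. For instance
  ∂deh = eh − dh + de,
  ∂bde = de − be + bd.
The resulting 27×18 matrix has rank 18, and its Smith normal form has invariant factors (1,1,1,1,1,1,1,1,1,1,1,1,1,1,1,1,1,2).

Computing H_k = (kernel of ∂_k) / (image of ∂_{k+1}):

  H_0: rank C_0 − rank ∂_1 = 9 − 8 = 1, and the invariant factors of ∂_1 are all 1, so H_0 ≅ Z.
  H_1: rank ker ∂_1 − rank ∂_2 = (27 − 8) − 18 = 1, and ∂_2 has invariant factor 2 > 1, so H_1 ≅ Z ⊕ Z/2.
  H_2: rank ker ∂_2 − rank ∂_3 = (18 − 18) − 0 = 0, and there is no ∂_3, so H_2 ≅ 0.

As a check, the Euler characteristic is 9 − 27 + 18 = 0, which agrees with 1 − 1 + 0 = 0.

H_0 ≅ Z,  H_1 ≅ Z ⊕ Z/2,  H_2 = 0.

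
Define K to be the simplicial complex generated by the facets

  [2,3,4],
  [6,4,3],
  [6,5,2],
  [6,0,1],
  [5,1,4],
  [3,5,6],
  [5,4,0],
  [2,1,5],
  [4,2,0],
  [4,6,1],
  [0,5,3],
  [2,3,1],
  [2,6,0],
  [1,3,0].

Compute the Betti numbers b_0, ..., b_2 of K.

K has 7 vertices, 21 edges, 14 triangles.
rank ∂_0 = 0, rank ∂_1 = 6 ⇒ b_0 = 7 − 0 − 6 = 1; all invariant factors of ∂_1 are 1 so no torsion. So H_0 ≅ Z.
rank ∂_1 = 6, rank ∂_2 = 13 ⇒ b_1 = 21 − 6 − 13 = 2; all invariant factors of ∂_2 are 1 so no torsion. So H_1 ≅ Z^2.
rank ∂_2 = 13, rank ∂_3 = 0 ⇒ b_2 = 14 − 13 − 0 = 1. So H_2 ≅ Z.

b_0 = 1, b_1 = 2, b_2 = 1.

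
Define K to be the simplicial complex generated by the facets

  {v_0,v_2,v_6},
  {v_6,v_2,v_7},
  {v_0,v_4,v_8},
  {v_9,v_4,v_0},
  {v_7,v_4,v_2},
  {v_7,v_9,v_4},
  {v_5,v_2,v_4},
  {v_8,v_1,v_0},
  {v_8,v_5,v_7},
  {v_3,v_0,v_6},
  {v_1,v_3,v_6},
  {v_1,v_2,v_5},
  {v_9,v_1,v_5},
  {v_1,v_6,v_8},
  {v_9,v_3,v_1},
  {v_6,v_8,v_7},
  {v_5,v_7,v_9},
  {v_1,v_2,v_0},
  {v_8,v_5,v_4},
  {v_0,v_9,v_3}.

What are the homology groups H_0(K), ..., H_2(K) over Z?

H_0 ≅ Z,  H_1 ≅ Z × Z/2,  H_2 = 0.

Fix the vertex order v_0 < v_1 < v_2 < v_3 < v_4 < v_5 < v_6 < v_7 < v_8 < v_9 and write every simplex with vertices in increasing order. Then dim K = 2 and the simplices of K are:

  0-simplices (10): [v_0], [v_1], [v_2], [v_3], [v_4], [v_5], [v_6], [v_7], [v_8], [v_9]
  1-simplices (30): (30 of them)
  2-simplices (20): (20 of them)

so the chain groups are C_0 ≅ Z^10, C_1 ≅ Z^30, C_2 ≅ Z^20.

∂_1: C_1 → C_0 sends each edge [p,q] (with p < q) to q − p.
This gives a 10×30 integer matrix of rank 9; reducing to Smith normal form yields diagonal entries (1,1,1,1,1,1,1,1,1).

Boundary ∂_2: C_2 → C_1 maps a triangle to the signed sum of its edges. For instance
  ∂[v_0,v_3,v_9] = [v_3,v_9] − [v_0,v_9] + [v_0,v_3],
  ∂[v_4,v_7,v_9] = [v_7,v_9] − [v_4,v_9] + [v_4,v_7].
The resulting 30×20 matrix has rank 20, and its Smith normal form has invariant factors (1,1,1,1,1,1,1,1,1,1,1,1,1,1,1,1,1,1,1,2).

Now H_k = ker ∂_k / im ∂_{k+1}, so:

  H_0: rank C_0 − rank ∂_1 = 10 − 9 = 1, and the invariant factors of ∂_1 are all 1, so H_0 ≅ Z.
  H_1: rank ker ∂_1 − rank ∂_2 = (30 − 9) − 20 = 1, and ∂_2 has invariant factor 2 > 1, so H_1 ≅ Z × Z/2.
  H_2: rank ker ∂_2 − rank ∂_3 = (20 − 20) − 0 = 0, and there is no ∂_3, so H_2 ≅ 0.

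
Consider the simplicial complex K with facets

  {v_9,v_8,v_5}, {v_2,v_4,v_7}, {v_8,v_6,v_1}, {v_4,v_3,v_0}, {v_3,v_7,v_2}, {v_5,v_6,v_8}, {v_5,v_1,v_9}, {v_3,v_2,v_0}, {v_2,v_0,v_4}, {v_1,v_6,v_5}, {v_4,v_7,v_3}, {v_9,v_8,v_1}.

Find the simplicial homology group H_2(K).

Fix the vertex order v_0 < v_1 < v_2 < v_3 < v_4 < v_5 < v_6 < v_7 < v_8 < v_9 and write every simplex with vertices in increasing order. Then dim K = 2 and the simplices of K are:

  0-simplices (10): [v_0], [v_1], [v_2], [v_3], [v_4], [v_5], [v_6], [v_7], [v_8], [v_9]
  1-simplices (18): (18 of them)
  2-simplices (12): (12 of them)

so the chain groups are C_0 ≅ Z^10, C_1 ≅ Z^18, C_2 ≅ Z^12.

Boundary ∂_1: C_1 → C_0 sends each edge [p,q] (with p < q) to q − p.
The resulting 10×18 matrix has rank 8, and its Smith normal form has invariant factors (1,1,1,1,1,1,1,1).

∂_2: C_2 → C_1 maps a triangle to the signed sum of its edges. For instance
  ∂[v_2,v_3,v_7] = [v_3,v_7] − [v_2,v_7] + [v_2,v_3],
  ∂[v_0,v_2,v_3] = [v_2,v_3] − [v_0,v_3] + [v_0,v_2].
As a 18×12 matrix over Z this has rank 10, with invariant factors (1,1,1,1,1,1,1,1,1,1).

Now H_k = ker ∂_k / im ∂_{k+1}, so:

  H_2: rank ker ∂_2 − rank ∂_3 = (12 − 10) − 0 = 2, and there is no ∂_3, so H_2 ≅ Z^2.

H_2 = Z^2.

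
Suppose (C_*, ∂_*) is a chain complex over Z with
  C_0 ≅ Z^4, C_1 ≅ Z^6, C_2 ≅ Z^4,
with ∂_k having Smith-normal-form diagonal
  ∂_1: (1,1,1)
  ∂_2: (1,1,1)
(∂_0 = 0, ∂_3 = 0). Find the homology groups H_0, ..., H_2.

H_0: b_0 = 4 − 0 − 3 = 1; torsion from ∂_1 factors > 1: none. So H_0 = Z.
H_1: b_1 = 6 − 3 − 3 = 0; torsion from ∂_2 factors > 1: none. So H_1 = 0.
H_2: b_2 = 4 − 3 − 0 = 1; torsion from ∂_3 factors > 1: none. So H_2 = Z.

H_0 = Z,  H_1 = 0,  H_2 = Z.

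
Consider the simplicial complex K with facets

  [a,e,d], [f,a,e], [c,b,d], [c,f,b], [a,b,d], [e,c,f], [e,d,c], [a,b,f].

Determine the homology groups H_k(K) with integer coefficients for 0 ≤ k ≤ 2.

Take the total order a < b < c < d < e < f on the vertex set. Then K (dimension 2) consists of the simplices:

  0-simplices (6): a, b, c, d, e, f
  1-simplices (12): ab, ad, ae, af, bc, bd, bf, cd, ce, cf, de, ef
  2-simplices (8): abd, abf, ade, aef, bcd, bcf, cde, cef

so the chain groups are C_0 ≅ Z^6, C_1 ≅ Z^12, C_2 ≅ Z^8.

The boundary map ∂_1: C_1 → C_0 maps an edge to its endpoints' difference, ∂[p,q] = q − p. For instance
  ∂ce = e − c.
This gives a 6×12 integer matrix of rank 5; reducing to Smith normal form yields diagonal entries (1,1,1,1,1).

The boundary map ∂_2: C_2 → C_1 sends each 2-simplex [p,q,r] to [q,r] − [p,r] + [p,q]. For instance
  ∂abd = bd − ad + ab,
  ∂cef = ef − cf + ce.
As a 12×8 matrix over Z this has rank 7, with invariant factors (1,1,1,1,1,1,1).

Computing H_k = (kernel of ∂_k) / (image of ∂_{k+1}):

  H_0: rank C_0 − rank ∂_1 = 6 − 5 = 1, and the invariant factors of ∂_1 are all 1, so H_0 = Z.
  H_1: rank ker ∂_1 − rank ∂_2 = (12 − 5) − 7 = 0, and the invariant factors of ∂_2 are all 1, so H_1 = 0.
  H_2: rank ker ∂_2 − rank ∂_3 = (8 − 7) − 0 = 1, and there is no ∂_3, so H_2 = Z.

H_0 ≅ Z,  H_1 = 0,  H_2 ≅ Z.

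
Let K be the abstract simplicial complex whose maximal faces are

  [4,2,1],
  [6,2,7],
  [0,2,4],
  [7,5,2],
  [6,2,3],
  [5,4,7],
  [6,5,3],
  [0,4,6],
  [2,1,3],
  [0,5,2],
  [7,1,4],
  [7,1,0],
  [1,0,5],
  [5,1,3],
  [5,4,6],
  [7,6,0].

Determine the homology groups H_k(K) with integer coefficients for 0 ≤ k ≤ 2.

Order the vertices as 0 < 1 < 2 < 3 < 4 < 5 < 6 < 7. Listing each simplex with vertices in this order, K has dimension 2 with simplices:

  0-simplices (8): [0], [1], [2], [3], [4], [5], [6], [7]
  1-simplices (24): (24 of them)
  2-simplices (16): [0,1,5], [0,1,7], [0,2,4], [0,2,5], [0,4,6], [0,6,7], [1,2,3], [1,2,4], [1,3,5], [1,4,7], [2,3,6], [2,5,7], [2,6,7], [3,5,6], [4,5,6], [4,5,7]

giving chain groups C_0 ≅ Z^8, C_1 ≅ Z^24, C_2 ≅ Z^16.

Boundary ∂_1: C_1 → C_0 maps an edge to its endpoints' difference, ∂[p,q] = q − p.
This gives a 8×24 integer matrix of rank 7; reducing to Smith normal form yields diagonal entries (1,1,1,1,1,1,1).

Boundary ∂_2: C_2 → C_1 sends each 2-simplex [p,q,r] to [q,r] − [p,r] + [p,q]. For instance
  ∂[1,2,4] = [2,4] − [1,4] + [1,2],
  ∂[1,3,5] = [3,5] − [1,5] + [1,3].
As a 24×16 matrix over Z this has rank 15, with invariant factors (1,1,1,1,1,1,1,1,1,1,1,1,1,1,1).

Computing H_k = (kernel of ∂_k) / (image of ∂_{k+1}):

  H_0: rank C_0 − rank ∂_1 = 8 − 7 = 1, and the invariant factors of ∂_1 are all 1, so H_0 ≅ Z.
  H_1: rank ker ∂_1 − rank ∂_2 = (24 − 7) − 15 = 2, and the invariant factors of ∂_2 are all 1, so H_1 ≅ Z^2.
  H_2: rank ker ∂_2 − rank ∂_3 = (16 − 15) − 0 = 1, and there is no ∂_3, so H_2 ≅ Z.

H_0 ≅ Z,  H_1 ≅ Z^2,  H_2 ≅ Z.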